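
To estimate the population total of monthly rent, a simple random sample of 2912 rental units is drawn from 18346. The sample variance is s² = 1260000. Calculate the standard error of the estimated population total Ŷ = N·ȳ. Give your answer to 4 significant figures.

350000

Var(Ŷ) = N²·Var(ȳ) = N²·(1 − n/N)·s²/n.
f = 2912/18346 = 0.15872670; Var(ȳ) = 0.84127330·1260000/2912 = 364.01249.
Var(Ŷ) = 18346² · 364.01249 = 1.2251776 × 10^11.
SE(Ŷ) = √(1.2251776 × 10^11) = 350000.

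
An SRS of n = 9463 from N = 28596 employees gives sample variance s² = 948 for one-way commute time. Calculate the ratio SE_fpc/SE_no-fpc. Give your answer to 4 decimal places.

f = n/N = 9463/28596 = 0.33092041.
SE_no-fpc = √(s²/n) = 0.31651169; SE_fpc = √((1−f)s²/n) = 0.25889797.
Ratio = √(1−f) = 0.81797286.

0.8180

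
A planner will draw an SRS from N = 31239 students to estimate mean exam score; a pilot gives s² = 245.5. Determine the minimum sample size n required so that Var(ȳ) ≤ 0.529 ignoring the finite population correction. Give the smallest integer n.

Without fpc, n₀ = s²/D = 245.5/0.529 = 464.0832.
Rounding up, n = 465.

465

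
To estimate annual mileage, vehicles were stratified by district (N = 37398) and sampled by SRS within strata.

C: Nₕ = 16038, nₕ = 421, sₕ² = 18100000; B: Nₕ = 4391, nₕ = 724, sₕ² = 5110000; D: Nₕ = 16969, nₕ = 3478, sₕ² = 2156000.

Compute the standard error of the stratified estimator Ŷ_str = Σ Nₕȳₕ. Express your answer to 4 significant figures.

Var(Ŷ_str) = Σₕ Nₕ²(1 − fₕ)sₕ²/nₕ.
C: 16038²·(1 − 421/16038)·18100000/421 = 1.0768229 × 10^13.
B: 4391²·(1 − 724/4391)·5110000/724 = 1.1364666 × 10^11.
D: 16969²·(1 − 3478/16969)·2156000/3478 = 1.4191215 × 10^11.
Sum = 1.1023788 × 10^13.
SE = √(1.1023788 × 10^13) = 3.320 × 10^6.

3.320 × 10^6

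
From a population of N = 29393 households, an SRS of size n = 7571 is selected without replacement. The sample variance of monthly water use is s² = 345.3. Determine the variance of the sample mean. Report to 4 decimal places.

0.0339

Under SRS without replacement, Var(ȳ) = (1 − f)·s²/n with f = n/N = 7571/29393 = 0.25757833.
Var(ȳ) = (1 − 0.25757833)·345.3/7571 = 0.74242167·0.045608242 = 0.033860547.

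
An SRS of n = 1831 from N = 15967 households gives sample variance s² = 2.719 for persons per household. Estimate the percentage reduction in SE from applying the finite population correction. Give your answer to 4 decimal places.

f = n/N = 1831/15967 = 0.11467402.
SE_no-fpc = √(s²/n) = 0.03853545; SE_fpc = √((1−f)s²/n) = 0.036258684.
Ratio = √(1−f) = 0.94091763. Reduction = 100·(1 − 0.94091763) = 5.9082%.

5.9082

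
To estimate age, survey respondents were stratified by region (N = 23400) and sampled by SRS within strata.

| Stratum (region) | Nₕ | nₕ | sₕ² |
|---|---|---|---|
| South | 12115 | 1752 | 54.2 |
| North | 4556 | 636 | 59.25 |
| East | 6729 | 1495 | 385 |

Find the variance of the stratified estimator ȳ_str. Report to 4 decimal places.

0.0267

Var(ȳ_str) = Σₕ Wₕ²(1 − fₕ)sₕ²/nₕ with Wₕ = Nₕ/N, N = 23400.
South: Wₕ = 0.51773504; term = 0.51773504²·(1 − 0.14461411)·54.2/1752 = 0.007093203.
North: Wₕ = 0.19470085; term = 0.19470085²·(1 − 0.13959614)·59.25/636 = 0.0030385704.
East: Wₕ = 0.28756410; term = 0.28756410²·(1 − 0.22217269)·385/1495 = 0.016564261.
Sum = 0.026696034.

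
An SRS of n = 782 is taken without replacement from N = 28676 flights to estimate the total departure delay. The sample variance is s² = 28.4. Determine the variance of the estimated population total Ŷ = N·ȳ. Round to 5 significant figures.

2.9050 × 10^7

Var(Ŷ) = N²·Var(ȳ) = N²·(1 − n/N)·s²/n.
f = 782/28676 = 0.02727019; Var(ȳ) = 0.97272981·28.4/782 = 0.03532676.
Var(Ŷ) = 28676² · 0.03532676 = 2.9049653 × 10^7.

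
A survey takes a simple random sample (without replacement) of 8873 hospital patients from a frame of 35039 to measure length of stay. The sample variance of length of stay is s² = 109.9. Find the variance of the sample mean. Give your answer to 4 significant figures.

Under SRS without replacement, Var(ȳ) = (1 − f)·s²/n with f = n/N = 8873/35039 = 0.25323211.
Var(ȳ) = (1 − 0.25323211)·109.9/8873 = 0.74676789·0.01238589 = 0.0092493847.

0.009249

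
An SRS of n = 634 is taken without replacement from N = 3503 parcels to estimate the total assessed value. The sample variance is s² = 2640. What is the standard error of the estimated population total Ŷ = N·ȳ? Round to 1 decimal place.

Var(Ŷ) = N²·Var(ȳ) = N²·(1 − n/N)·s²/n.
f = 634/3503 = 0.18098772; Var(ȳ) = 0.81901228·2640/634 = 3.4103981.
Var(Ŷ) = 3503² · 3.4103981 = 4.1849026 × 10^7.
SE(Ŷ) = √(4.1849026 × 10^7) = 6469.1.

6469.1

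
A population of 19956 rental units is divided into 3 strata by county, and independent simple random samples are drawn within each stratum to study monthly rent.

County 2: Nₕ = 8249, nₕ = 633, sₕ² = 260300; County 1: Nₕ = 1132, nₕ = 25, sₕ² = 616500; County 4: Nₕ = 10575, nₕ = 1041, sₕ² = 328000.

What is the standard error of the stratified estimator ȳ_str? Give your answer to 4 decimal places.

14.9076

Var(ȳ_str) = Σₕ Wₕ²(1 − fₕ)sₕ²/nₕ with Wₕ = Nₕ/N, N = 19956.
County 2: Wₕ = 0.41335939; term = 0.41335939²·(1 − 0.07673657)·260300/633 = 64.871166.
County 1: Wₕ = 0.05672479; term = 0.05672479²·(1 − 0.02208481)·616500/25 = 77.596142.
County 4: Wₕ = 0.52991581; term = 0.52991581²·(1 − 0.09843972)·328000/1041 = 79.768541.
Sum = 222.23585.
SE = √(222.23585) = 14.9076.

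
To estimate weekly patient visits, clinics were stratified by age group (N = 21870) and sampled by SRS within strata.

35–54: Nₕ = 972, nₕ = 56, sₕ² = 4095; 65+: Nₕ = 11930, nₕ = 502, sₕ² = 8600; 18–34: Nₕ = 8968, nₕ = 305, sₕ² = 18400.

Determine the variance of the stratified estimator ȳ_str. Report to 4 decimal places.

14.8184

Var(ȳ_str) = Σₕ Wₕ²(1 − fₕ)sₕ²/nₕ with Wₕ = Nₕ/N, N = 21870.
35–54: Wₕ = 0.04444444; term = 0.04444444²·(1 − 0.05761317)·4095/56 = 0.13612254.
65+: Wₕ = 0.54549611; term = 0.54549611²·(1 − 0.04207879)·8600/502 = 4.8832375.
18–34: Wₕ = 0.41005944; term = 0.41005944²·(1 − 0.03400981)·18400/305 = 9.7990581.
Sum = 14.818418.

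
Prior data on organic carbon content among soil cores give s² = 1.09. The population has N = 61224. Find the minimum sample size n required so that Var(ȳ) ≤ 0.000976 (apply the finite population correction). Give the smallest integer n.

Without fpc, n₀ = s²/D = 1.09/0.000976 = 1116.8033.
With fpc, (1 − n/N)·s²/n ≤ D requires n ≥ n₀/(1 + n₀/N) = 1116.8033/(1 + 1116.8033/61224) = 1096.7963.
Rounding up, n = 1097.

1097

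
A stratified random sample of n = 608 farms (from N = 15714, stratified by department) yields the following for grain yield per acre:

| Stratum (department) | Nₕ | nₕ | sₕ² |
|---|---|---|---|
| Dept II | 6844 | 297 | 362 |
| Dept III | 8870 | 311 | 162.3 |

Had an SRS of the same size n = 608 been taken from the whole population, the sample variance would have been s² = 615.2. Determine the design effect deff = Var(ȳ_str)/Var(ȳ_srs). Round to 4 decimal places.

0.3923

Var(ȳ_str) = Σ Wₕ²(1−fₕ)sₕ²/nₕ with Wₕ = Nₕ/15714:
  Dept II: (6844/15714)²·(1−297/6844)·362/297 = 0.22117242
  Dept III: (8870/15714)²·(1−311/8870)·162.3/311 = 0.16044688
  → Var(ȳ_str) = 0.3816193.
Var(ȳ_srs) = (1 − 608/15714)·615.2/608 = 0.9726923.
deff = 0.3816193 / 0.9726923 = 0.3923.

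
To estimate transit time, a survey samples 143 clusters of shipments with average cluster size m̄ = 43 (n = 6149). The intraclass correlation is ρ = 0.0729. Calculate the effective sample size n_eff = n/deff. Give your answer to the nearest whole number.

1514

deff = 1 + (43 − 1)·0.0729 = 1 + 3.0618 = 4.0618.
n_eff = 6149 / 4.0618 = 1514.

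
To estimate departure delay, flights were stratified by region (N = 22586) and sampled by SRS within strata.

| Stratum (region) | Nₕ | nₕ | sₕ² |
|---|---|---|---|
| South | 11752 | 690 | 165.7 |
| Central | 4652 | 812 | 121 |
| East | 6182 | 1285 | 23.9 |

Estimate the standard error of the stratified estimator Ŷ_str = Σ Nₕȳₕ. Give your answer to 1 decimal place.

5868.9

Var(Ŷ_str) = Σₕ Nₕ²(1 − fₕ)sₕ²/nₕ.
South: 11752²·(1 − 690/11752)·165.7/690 = 3.121899 × 10^7.
Central: 4652²·(1 − 812/4652)·121/812 = 2.6619523 × 10^6.
East: 6182²·(1 − 1285/6182)·23.9/1285 = 563058.97.
Sum = 3.4444001 × 10^7.
SE = √(3.4444001 × 10^7) = 5868.9.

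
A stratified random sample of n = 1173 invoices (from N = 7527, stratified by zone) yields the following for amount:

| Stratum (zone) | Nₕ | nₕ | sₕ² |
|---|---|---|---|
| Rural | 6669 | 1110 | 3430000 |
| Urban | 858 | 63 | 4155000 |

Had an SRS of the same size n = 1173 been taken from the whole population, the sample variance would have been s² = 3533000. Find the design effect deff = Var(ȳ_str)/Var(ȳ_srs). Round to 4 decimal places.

Var(ȳ_str) = Σ Wₕ²(1−fₕ)sₕ²/nₕ with Wₕ = Nₕ/7527:
  Rural: (6669/7527)²·(1−1110/6669)·3430000/1110 = 2022.0165
  Urban: (858/7527)²·(1−63/858)·4155000/63 = 794.03759
  → Var(ȳ_str) = 2816.0541.
Var(ȳ_srs) = (1 − 1173/7527)·3533000/1173 = 2542.5583.
deff = 2816.0541 / 2542.5583 = 1.1076.

1.1076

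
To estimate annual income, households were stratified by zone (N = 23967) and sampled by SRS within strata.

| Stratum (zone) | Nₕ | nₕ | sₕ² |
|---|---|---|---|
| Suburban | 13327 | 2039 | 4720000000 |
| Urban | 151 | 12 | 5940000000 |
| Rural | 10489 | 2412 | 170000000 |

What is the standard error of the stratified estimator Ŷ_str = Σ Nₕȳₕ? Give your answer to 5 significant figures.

Var(Ŷ_str) = Σₕ Nₕ²(1 − fₕ)sₕ²/nₕ.
Suburban: 13327²·(1 − 2039/13327)·4720000000/2039 = 3.4823641 × 10^14.
Urban: 151²·(1 − 12/151)·5940000000/12 = 1.0389555 × 10^13.
Rural: 10489²·(1 − 2412/10489)·170000000/2412 = 5.9711198 × 10^12.
Sum = 3.6459708 × 10^14.
SE = √(3.6459708 × 10^14) = 1.9094 × 10^7.

1.9094 × 10^7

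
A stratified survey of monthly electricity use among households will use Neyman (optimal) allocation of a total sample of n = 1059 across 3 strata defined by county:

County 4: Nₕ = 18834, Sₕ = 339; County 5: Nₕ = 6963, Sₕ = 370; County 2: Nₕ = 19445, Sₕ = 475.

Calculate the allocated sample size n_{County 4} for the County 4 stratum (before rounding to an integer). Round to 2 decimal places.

Neyman allocation: nₕ = n·NₕSₕ / Σⱼ NⱼSⱼ.
Σ NⱼSⱼ = 18834·339 + 6963·370 + 19445·475 = 1.8197411 × 10^7.
n_{County 4} = 1059·18834·339 / (1.8197411 × 10^7) = 371.56.

371.56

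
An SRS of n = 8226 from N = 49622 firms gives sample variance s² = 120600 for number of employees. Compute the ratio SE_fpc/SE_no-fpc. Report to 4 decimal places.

f = n/N = 8226/49622 = 0.16577325.
SE_no-fpc = √(s²/n) = 3.8289465; SE_fpc = √((1−f)s²/n) = 3.4972072.
Ratio = √(1−f) = 0.91336014.

0.9134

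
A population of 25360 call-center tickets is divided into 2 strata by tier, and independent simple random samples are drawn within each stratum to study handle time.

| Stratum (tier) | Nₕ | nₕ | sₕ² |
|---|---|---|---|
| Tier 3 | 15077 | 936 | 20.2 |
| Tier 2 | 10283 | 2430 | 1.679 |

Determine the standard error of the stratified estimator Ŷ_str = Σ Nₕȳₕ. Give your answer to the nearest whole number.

2158

Var(Ŷ_str) = Σₕ Nₕ²(1 − fₕ)sₕ²/nₕ.
Tier 3: 15077²·(1 − 936/15077)·20.2/936 = 4.6011943 × 10^6.
Tier 2: 10283²·(1 − 2430/10283)·1.679/2430 = 55795.588.
Sum = 4.6569899 × 10^6.
SE = √(4.6569899 × 10^6) = 2158.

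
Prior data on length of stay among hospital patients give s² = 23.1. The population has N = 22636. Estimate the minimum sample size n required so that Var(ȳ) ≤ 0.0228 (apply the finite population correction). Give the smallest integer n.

Without fpc, n₀ = s²/D = 23.1/0.0228 = 1013.1579.
With fpc, (1 − n/N)·s²/n ≤ D requires n ≥ n₀/(1 + n₀/N) = 1013.1579/(1 + 1013.1579/22636) = 969.7530.
Rounding up, n = 970.

970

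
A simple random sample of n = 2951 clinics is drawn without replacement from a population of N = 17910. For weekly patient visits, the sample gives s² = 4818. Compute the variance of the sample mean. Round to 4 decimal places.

Under SRS without replacement, Var(ȳ) = (1 − f)·s²/n with f = n/N = 2951/17910 = 0.16476829.
Var(ȳ) = (1 − 0.16476829)·4818/2951 = 0.83523171·1.6326669 = 1.3636552.

1.3637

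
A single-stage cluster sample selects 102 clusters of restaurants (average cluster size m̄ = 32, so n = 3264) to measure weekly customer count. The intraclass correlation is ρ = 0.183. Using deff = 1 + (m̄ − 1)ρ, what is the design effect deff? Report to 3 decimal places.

deff = 1 + (32 − 1)·0.183 = 1 + 5.673 = 6.673.

6.673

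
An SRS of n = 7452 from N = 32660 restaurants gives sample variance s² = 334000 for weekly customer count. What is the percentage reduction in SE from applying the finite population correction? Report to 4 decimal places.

f = n/N = 7452/32660 = 0.22816901.
SE_no-fpc = √(s²/n) = 6.6947877; SE_fpc = √((1−f)s²/n) = 5.8816329.
Ratio = √(1−f) = 0.87853912. Reduction = 100·(1 − 0.87853912) = 12.1461%.

12.1461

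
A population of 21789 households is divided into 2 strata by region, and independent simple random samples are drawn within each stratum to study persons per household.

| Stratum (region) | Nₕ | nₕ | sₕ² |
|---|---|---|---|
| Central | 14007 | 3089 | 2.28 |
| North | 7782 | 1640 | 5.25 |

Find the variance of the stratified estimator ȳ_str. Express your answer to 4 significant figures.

Var(ȳ_str) = Σₕ Wₕ²(1 − fₕ)sₕ²/nₕ with Wₕ = Nₕ/N, N = 21789.
Central: Wₕ = 0.64284731; term = 0.64284731²·(1 − 0.22053259)·2.28/3089 = 2.3775549 × 10^-4.
North: Wₕ = 0.35715269; term = 0.35715269²·(1 − 0.21074274)·5.25/1640 = 3.2228634 × 10^-4.
Sum = 5.6004183 × 10^-4.

5.600 × 10^-4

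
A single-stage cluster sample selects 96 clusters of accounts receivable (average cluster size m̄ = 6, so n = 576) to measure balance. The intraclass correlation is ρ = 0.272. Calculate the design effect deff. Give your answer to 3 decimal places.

deff = 1 + (6 − 1)·0.272 = 1 + 1.36 = 2.36.

2.360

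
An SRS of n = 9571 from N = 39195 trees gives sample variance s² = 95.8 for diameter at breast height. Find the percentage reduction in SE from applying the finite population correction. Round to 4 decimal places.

f = n/N = 9571/39195 = 0.24418931.
SE_no-fpc = √(s²/n) = 0.10004701; SE_fpc = √((1−f)s²/n) = 0.086978239.
Ratio = √(1−f) = 0.86937373. Reduction = 100·(1 − 0.86937373) = 13.0626%.

13.0626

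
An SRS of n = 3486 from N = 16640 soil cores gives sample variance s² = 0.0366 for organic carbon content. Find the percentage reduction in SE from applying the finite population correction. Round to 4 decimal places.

f = n/N = 3486/16640 = 0.20949519.
SE_no-fpc = √(s²/n) = 0.0032402376; SE_fpc = √((1−f)s²/n) = 0.0028809061.
Ratio = √(1−f) = 0.88910337. Reduction = 100·(1 − 0.88910337) = 11.0897%.

11.0897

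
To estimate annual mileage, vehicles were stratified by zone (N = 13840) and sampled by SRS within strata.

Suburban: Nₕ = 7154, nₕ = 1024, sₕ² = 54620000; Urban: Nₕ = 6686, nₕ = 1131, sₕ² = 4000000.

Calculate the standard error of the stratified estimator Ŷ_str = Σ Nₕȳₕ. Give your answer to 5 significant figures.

Var(Ŷ_str) = Σₕ Nₕ²(1 − fₕ)sₕ²/nₕ.
Suburban: 7154²·(1 − 1024/7154)·54620000/1024 = 2.3391666 × 10^12.
Urban: 6686²·(1 − 1131/6686)·4000000/1131 = 1.3135537 × 10^11.
Sum = 2.470522 × 10^12.
SE = √(2.470522 × 10^12) = 1.5718 × 10^6.

1.5718 × 10^6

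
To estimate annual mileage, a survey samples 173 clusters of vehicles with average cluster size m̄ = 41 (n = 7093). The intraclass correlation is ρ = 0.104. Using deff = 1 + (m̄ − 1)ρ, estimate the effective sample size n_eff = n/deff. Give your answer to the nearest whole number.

1375

deff = 1 + (41 − 1)·0.104 = 1 + 4.16 = 5.16.
n_eff = 7093 / 5.16 = 1375.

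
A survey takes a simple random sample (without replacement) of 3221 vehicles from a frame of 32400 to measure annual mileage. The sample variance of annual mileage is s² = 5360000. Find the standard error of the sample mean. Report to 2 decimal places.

Under SRS without replacement, Var(ȳ) = (1 − f)·s²/n with f = n/N = 3221/32400 = 0.09941358.
Var(ȳ) = (1 − 0.09941358)·5360000/3221 = 0.90058642·1664.0795 = 1498.6474.
SE(ȳ) = √(1498.6474) = 38.71.

38.71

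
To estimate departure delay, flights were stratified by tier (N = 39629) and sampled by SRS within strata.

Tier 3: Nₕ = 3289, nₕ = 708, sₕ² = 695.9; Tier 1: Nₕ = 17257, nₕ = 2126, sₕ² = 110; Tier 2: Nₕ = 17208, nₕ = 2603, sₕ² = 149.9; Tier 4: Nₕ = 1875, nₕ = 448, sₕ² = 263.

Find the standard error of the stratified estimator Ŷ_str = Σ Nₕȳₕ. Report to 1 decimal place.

Var(Ŷ_str) = Σₕ Nₕ²(1 − fₕ)sₕ²/nₕ.
Tier 3: 3289²·(1 − 708/3289)·695.9/708 = 8.3438302 × 10^6.
Tier 1: 17257²·(1 − 2126/17257)·110/2126 = 1.3510218 × 10^7.
Tier 2: 17208²·(1 − 2603/17208)·149.9/2603 = 1.4473029 × 10^7.
Tier 4: 1875²·(1 − 448/1875)·263/448 = 1.5707352 × 10^6.
Sum = 3.7897812 × 10^7.
SE = √(3.7897812 × 10^7) = 6156.1.

6156.1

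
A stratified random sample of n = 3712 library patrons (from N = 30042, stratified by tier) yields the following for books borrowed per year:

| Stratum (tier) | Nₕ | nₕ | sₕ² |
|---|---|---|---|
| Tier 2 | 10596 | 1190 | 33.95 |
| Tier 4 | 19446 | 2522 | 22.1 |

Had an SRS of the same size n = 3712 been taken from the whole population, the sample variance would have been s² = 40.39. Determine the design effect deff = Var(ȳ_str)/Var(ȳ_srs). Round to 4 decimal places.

Var(ȳ_str) = Σ Wₕ²(1−fₕ)sₕ²/nₕ with Wₕ = Nₕ/30042:
  Tier 2: (10596/30042)²·(1−1190/10596)·33.95/1190 = 0.0031505187
  Tier 4: (19446/30042)²·(1−2522/19446)·22.1/2522 = 0.0031953822
  → Var(ȳ_str) = 0.0063459009.
Var(ȳ_srs) = (1 − 3712/30042)·40.39/3712 = 0.0095364756.
deff = 0.0063459009 / 0.0095364756 = 0.6654.

0.6654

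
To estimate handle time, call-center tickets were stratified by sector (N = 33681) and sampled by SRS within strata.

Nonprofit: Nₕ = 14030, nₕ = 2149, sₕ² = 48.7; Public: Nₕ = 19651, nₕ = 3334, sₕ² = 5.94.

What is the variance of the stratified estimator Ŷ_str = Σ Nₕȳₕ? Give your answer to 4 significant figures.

4.349 × 10^6

Var(Ŷ_str) = Σₕ Nₕ²(1 − fₕ)sₕ²/nₕ.
Nonprofit: 14030²·(1 − 2149/14030)·48.7/2149 = 3.777489 × 10^6.
Public: 19651²·(1 − 3334/19651)·5.94/3334 = 571275.79.
Sum = 4.3487648 × 10^6.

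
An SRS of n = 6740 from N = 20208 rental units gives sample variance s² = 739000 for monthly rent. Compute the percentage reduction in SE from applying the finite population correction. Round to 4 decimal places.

18.3625

f = n/N = 6740/20208 = 0.33353127.
SE_no-fpc = √(s²/n) = 10.471099; SE_fpc = √((1−f)s²/n) = 8.5483473.
Ratio = √(1−f) = 0.81637536. Reduction = 100·(1 − 0.81637536) = 18.3625%.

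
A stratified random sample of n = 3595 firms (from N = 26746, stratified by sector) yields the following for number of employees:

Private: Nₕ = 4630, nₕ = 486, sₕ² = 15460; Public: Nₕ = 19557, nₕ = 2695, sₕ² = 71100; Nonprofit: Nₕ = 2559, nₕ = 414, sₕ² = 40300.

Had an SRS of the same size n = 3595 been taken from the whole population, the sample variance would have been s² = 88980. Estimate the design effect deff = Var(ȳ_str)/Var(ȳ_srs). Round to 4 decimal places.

0.6424

Var(ȳ_str) = Σ Wₕ²(1−fₕ)sₕ²/nₕ with Wₕ = Nₕ/26746:
  Private: (4630/26746)²·(1−486/4630)·15460/486 = 0.85321067
  Public: (19557/26746)²·(1−2695/19557)·71100/2695 = 12.161985
  Nonprofit: (2559/26746)²·(1−414/2559)·40300/414 = 0.74693809
  → Var(ȳ_str) = 13.762134.
Var(ȳ_srs) = (1 − 3595/26746)·88980/3595 = 21.424191.
deff = 13.762134 / 21.424191 = 0.6424.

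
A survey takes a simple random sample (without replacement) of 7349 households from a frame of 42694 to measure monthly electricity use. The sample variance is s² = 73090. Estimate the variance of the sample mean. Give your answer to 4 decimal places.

Under SRS without replacement, Var(ȳ) = (1 − f)·s²/n with f = n/N = 7349/42694 = 0.17213192.
Var(ȳ) = (1 − 0.17213192)·73090/7349 = 0.82786808·9.9455708 = 8.2336207.

8.2336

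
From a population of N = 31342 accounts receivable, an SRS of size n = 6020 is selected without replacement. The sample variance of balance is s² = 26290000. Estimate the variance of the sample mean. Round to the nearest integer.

3528

Under SRS without replacement, Var(ȳ) = (1 − f)·s²/n with f = n/N = 6020/31342 = 0.19207453.
Var(ȳ) = (1 − 0.19207453)·26290000/6020 = 0.80792547·4367.1096 = 3528.2991.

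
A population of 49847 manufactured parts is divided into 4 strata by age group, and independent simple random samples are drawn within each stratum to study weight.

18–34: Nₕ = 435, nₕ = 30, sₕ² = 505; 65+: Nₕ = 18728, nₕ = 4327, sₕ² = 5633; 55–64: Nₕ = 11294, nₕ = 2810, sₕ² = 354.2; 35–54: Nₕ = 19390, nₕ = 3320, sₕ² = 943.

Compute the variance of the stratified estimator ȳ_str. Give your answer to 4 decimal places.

0.1830

Var(ȳ_str) = Σₕ Wₕ²(1 − fₕ)sₕ²/nₕ with Wₕ = Nₕ/N, N = 49847.
18–34: Wₕ = 0.00872670; term = 0.00872670²·(1 − 0.06896552)·505/30 = 0.0011935383.
65+: Wₕ = 0.37570967; term = 0.37570967²·(1 − 0.23104443)·5633/4327 = 0.14130543.
55–64: Wₕ = 0.22657331; term = 0.22657331²·(1 − 0.24880468)·354.2/2810 = 0.0048608546.
35–54: Wₕ = 0.38899031; term = 0.38899031²·(1 − 0.17122228)·943/3320 = 0.035619617.
Sum = 0.18297944.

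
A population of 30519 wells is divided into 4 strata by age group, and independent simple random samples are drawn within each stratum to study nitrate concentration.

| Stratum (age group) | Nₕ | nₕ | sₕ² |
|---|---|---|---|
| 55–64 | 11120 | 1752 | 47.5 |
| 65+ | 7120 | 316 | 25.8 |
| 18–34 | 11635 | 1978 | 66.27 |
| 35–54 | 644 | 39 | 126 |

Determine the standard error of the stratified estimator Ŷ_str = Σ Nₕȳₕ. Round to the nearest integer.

3436

Var(Ŷ_str) = Σₕ Nₕ²(1 − fₕ)sₕ²/nₕ.
55–64: 11120²·(1 − 1752/11120)·47.5/1752 = 2.8243023 × 10^6.
65+: 7120²·(1 − 316/7120)·25.8/316 = 3.9552772 × 10^6.
18–34: 11635²·(1 − 1978/11635)·66.27/1978 = 3.7644307 × 10^6.
35–54: 644²·(1 − 39/644)·126/39 = 1.2587723 × 10^6.
Sum = 1.1802783 × 10^7.
SE = √(1.1802783 × 10^7) = 3436.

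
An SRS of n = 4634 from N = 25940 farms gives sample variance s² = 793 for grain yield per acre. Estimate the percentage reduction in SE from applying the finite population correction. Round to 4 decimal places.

9.3713

f = n/N = 4634/25940 = 0.17864302.
SE_no-fpc = √(s²/n) = 0.41367434; SE_fpc = √((1−f)s²/n) = 0.37490787.
Ratio = √(1−f) = 0.90628747. Reduction = 100·(1 − 0.90628747) = 9.3713%.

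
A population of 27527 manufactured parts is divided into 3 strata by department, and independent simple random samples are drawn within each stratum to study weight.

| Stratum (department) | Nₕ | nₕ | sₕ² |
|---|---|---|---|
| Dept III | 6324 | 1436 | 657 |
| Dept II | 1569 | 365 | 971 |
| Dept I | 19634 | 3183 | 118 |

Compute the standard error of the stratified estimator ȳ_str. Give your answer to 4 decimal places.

0.2027

Var(ȳ_str) = Σₕ Wₕ²(1 − fₕ)sₕ²/nₕ with Wₕ = Nₕ/N, N = 27527.
Dept III: Wₕ = 0.22973808; term = 0.22973808²·(1 − 0.22707147)·657/1436 = 0.018664494.
Dept II: Wₕ = 0.05699858; term = 0.05699858²·(1 − 0.23263225)·971/365 = 0.0066322064.
Dept I: Wₕ = 0.71326334; term = 0.71326334²·(1 − 0.16211674)·118/3183 = 0.015802605.
Sum = 0.041099305.
SE = √(0.041099305) = 0.2027.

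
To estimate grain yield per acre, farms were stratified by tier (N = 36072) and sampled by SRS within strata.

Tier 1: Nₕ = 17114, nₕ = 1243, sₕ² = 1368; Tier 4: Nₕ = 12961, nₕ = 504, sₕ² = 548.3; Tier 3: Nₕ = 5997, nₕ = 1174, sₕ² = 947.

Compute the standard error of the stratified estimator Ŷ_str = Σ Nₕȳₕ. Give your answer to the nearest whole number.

22314

Var(Ŷ_str) = Σₕ Nₕ²(1 − fₕ)sₕ²/nₕ.
Tier 1: 17114²·(1 − 1243/17114)·1368/1243 = 2.9893089 × 10^8.
Tier 4: 12961²·(1 − 504/12961)·548.3/504 = 1.7564657 × 10^8.
Tier 3: 5997²·(1 − 1174/5997)·947/1174 = 2.3330991 × 10^7.
Sum = 4.9790845 × 10^8.
SE = √(4.9790845 × 10^8) = 22314.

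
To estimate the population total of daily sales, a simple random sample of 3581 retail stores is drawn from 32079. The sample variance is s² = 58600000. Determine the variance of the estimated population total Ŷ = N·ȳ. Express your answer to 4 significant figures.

1.496 × 10^13

Var(Ŷ) = N²·Var(ȳ) = N²·(1 − n/N)·s²/n.
f = 3581/32079 = 0.11163066; Var(ȳ) = 0.88836934·58600000/3581 = 14537.404.
Var(Ŷ) = 32079² · 14537.404 = 1.4959894 × 10^13.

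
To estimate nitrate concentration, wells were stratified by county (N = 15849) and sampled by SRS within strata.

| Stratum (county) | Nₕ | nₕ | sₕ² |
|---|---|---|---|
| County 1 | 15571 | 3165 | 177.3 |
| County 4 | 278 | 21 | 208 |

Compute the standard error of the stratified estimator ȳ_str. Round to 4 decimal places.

0.2142

Var(ȳ_str) = Σₕ Wₕ²(1 − fₕ)sₕ²/nₕ with Wₕ = Nₕ/N, N = 15849.
County 1: Wₕ = 0.98245946; term = 0.98245946²·(1 − 0.20326248)·177.3/3165 = 0.043080385.
County 4: Wₕ = 0.01754054; term = 0.01754054²·(1 − 0.07553957)·208/21 = 0.0028172036.
Sum = 0.045897589.
SE = √(0.045897589) = 0.2142.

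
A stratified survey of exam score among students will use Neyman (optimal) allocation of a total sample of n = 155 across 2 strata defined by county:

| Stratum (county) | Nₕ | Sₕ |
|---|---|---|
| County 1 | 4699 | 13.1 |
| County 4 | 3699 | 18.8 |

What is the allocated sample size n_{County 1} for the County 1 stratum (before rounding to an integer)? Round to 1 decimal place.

72.8

Neyman allocation: nₕ = n·NₕSₕ / Σⱼ NⱼSⱼ.
Σ NⱼSⱼ = 4699·13.1 + 3699·18.8 = 131098.1.
n_{County 1} = 155·4699·13.1 / 131098.1 = 72.8.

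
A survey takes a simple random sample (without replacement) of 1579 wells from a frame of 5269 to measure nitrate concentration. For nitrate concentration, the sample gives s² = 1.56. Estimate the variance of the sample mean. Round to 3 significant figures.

6.92 × 10^-4

Under SRS without replacement, Var(ȳ) = (1 − f)·s²/n with f = n/N = 1579/5269 = 0.29967736.
Var(ȳ) = (1 − 0.29967736)·1.56/1579 = 0.70032264·9.8796707 × 10^-4 = 6.9189571 × 10^-4.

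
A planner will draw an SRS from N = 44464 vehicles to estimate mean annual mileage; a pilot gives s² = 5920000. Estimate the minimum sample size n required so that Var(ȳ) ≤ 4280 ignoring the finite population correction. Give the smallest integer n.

1384

Without fpc, n₀ = s²/D = 5920000/4280 = 1383.1776.
Rounding up, n = 1384.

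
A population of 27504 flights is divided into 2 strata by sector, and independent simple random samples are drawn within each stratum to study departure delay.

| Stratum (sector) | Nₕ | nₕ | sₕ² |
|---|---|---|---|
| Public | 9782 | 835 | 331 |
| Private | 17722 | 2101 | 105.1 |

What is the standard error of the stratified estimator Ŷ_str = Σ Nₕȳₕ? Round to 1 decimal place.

Var(Ŷ_str) = Σₕ Nₕ²(1 − fₕ)sₕ²/nₕ.
Public: 9782²·(1 − 835/9782)·331/835 = 3.469338 × 10^7.
Private: 17722²·(1 − 2101/17722)·105.1/2101 = 1.3848356 × 10^7.
Sum = 4.8541736 × 10^7.
SE = √(4.8541736 × 10^7) = 6967.2.

6967.2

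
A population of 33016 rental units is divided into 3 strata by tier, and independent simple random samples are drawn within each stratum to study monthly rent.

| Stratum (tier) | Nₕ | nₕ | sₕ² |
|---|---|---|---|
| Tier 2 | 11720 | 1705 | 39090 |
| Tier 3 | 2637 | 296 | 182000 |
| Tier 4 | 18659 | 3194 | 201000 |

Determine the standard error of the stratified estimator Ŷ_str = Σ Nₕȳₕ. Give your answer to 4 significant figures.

Var(Ŷ_str) = Σₕ Nₕ²(1 − fₕ)sₕ²/nₕ.
Tier 2: 11720²·(1 − 1705/11720)·39090/1705 = 2.6910381 × 10^9.
Tier 3: 2637²·(1 − 296/2637)·182000/296 = 3.7956942 × 10^9.
Tier 4: 18659²·(1 − 3194/18659)·201000/3194 = 1.8159314 × 10^10.
Sum = 2.4646046 × 10^10.
SE = √(2.4646046 × 10^10) = 157000.

157000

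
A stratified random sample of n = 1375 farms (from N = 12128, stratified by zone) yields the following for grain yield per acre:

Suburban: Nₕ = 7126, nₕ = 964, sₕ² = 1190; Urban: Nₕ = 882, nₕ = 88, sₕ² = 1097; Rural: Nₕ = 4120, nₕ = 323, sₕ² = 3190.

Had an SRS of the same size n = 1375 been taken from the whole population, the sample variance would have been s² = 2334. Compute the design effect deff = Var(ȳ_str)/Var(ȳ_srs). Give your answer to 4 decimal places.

0.9822

Var(ȳ_str) = Σ Wₕ²(1−fₕ)sₕ²/nₕ with Wₕ = Nₕ/12128:
  Suburban: (7126/12128)²·(1−964/7126)·1190/964 = 0.3685183
  Urban: (882/12128)²·(1−88/882)·1097/88 = 0.059351905
  Rural: (4120/12128)²·(1−323/4120)·3190/323 = 1.0503828
  → Var(ȳ_str) = 1.478253.
Var(ȳ_srs) = (1 − 1375/12128)·2334/1375 = 1.5050073.
deff = 1.478253 / 1.5050073 = 0.9822.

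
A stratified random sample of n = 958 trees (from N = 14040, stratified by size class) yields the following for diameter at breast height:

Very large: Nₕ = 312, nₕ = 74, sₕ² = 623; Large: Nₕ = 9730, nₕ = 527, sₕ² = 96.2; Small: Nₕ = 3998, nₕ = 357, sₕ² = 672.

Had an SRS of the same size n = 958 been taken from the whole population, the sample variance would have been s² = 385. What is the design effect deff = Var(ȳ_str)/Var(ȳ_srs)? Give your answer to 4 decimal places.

0.6011

Var(ȳ_str) = Σ Wₕ²(1−fₕ)sₕ²/nₕ with Wₕ = Nₕ/14040:
  Very large: (312/14040)²·(1−74/312)·623/74 = 0.0031714193
  Large: (9730/14040)²·(1−527/9730)·96.2/527 = 0.082922522
  Small: (3998/14040)²·(1−357/3998)·672/357 = 0.13900496
  → Var(ȳ_str) = 0.2250989.
Var(ȳ_srs) = (1 − 958/14040)·385/958 = 0.37445726.
deff = 0.2250989 / 0.37445726 = 0.6011.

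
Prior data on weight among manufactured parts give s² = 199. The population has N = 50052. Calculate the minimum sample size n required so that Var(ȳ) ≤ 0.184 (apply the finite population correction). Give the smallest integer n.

1059

Without fpc, n₀ = s²/D = 199/0.184 = 1081.5217.
With fpc, (1 − n/N)·s²/n ≤ D requires n ≥ n₀/(1 + n₀/N) = 1081.5217/(1 + 1081.5217/50052) = 1058.6465.
Rounding up, n = 1059.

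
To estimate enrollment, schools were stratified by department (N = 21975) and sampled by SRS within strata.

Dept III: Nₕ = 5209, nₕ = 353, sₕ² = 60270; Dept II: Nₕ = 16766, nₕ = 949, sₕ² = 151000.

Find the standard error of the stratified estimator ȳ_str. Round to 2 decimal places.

9.81

Var(ȳ_str) = Σₕ Wₕ²(1 − fₕ)sₕ²/nₕ with Wₕ = Nₕ/N, N = 21975.
Dept III: Wₕ = 0.23704209; term = 0.23704209²·(1 − 0.06776733)·60270/353 = 8.9433814.
Dept II: Wₕ = 0.76295791; term = 0.76295791²·(1 − 0.05660265)·151000/949 = 87.378894.
Sum = 96.322275.
SE = √(96.322275) = 9.81.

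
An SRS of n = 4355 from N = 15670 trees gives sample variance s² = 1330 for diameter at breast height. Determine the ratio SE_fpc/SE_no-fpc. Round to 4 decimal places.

0.8498

f = n/N = 4355/15670 = 0.27791959.
SE_no-fpc = √(s²/n) = 0.55262654; SE_fpc = √((1−f)s²/n) = 0.46959614.
Ratio = √(1−f) = 0.84975315.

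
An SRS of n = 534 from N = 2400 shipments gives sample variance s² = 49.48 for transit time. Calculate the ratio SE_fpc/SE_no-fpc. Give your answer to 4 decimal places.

0.8818

f = n/N = 534/2400 = 0.22250000.
SE_no-fpc = √(s²/n) = 0.3043997; SE_fpc = √((1−f)s²/n) = 0.26840736.
Ratio = √(1−f) = 0.88175960.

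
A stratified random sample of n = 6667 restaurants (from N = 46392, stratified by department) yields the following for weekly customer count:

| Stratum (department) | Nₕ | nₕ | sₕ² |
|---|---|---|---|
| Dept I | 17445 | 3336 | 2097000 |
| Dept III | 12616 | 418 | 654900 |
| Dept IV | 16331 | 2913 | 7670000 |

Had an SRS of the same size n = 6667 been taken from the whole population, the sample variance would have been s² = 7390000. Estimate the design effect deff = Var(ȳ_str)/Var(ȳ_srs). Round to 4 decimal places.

0.4762

Var(ȳ_str) = Σ Wₕ²(1−fₕ)sₕ²/nₕ with Wₕ = Nₕ/46392:
  Dept I: (17445/46392)²·(1−3336/17445)·2097000/3336 = 71.887504
  Dept III: (12616/46392)²·(1−418/12616)·654900/418 = 112.02703
  Dept IV: (16331/46392)²·(1−2913/16331)·7670000/2913 = 268.08299
  → Var(ȳ_str) = 451.99752.
Var(ȳ_srs) = (1 − 6667/46392)·7390000/6667 = 949.14987.
deff = 451.99752 / 949.14987 = 0.4762.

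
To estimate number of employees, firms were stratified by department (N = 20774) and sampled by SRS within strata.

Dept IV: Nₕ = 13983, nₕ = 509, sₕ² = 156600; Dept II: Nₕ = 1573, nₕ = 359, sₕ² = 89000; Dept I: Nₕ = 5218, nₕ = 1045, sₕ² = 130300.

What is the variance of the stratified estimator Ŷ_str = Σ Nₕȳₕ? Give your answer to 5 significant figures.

Var(Ŷ_str) = Σₕ Nₕ²(1 − fₕ)sₕ²/nₕ.
Dept IV: 13983²·(1 − 509/13983)·156600/509 = 5.7965672 × 10^10.
Dept II: 1573²·(1 − 359/1573)·89000/359 = 4.7341604 × 10^8.
Dept I: 5218²·(1 − 1045/5218)·130300/1045 = 2.7150672 × 10^9.
Sum = 6.1154155 × 10^10.

6.1154 × 10^10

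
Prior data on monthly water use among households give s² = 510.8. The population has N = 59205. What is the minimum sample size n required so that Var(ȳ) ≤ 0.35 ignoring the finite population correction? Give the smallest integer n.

1460

Without fpc, n₀ = s²/D = 510.8/0.35 = 1459.4286.
Rounding up, n = 1460.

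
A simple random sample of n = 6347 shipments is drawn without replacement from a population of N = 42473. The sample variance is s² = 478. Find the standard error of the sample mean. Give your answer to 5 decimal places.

Under SRS without replacement, Var(ȳ) = (1 − f)·s²/n with f = n/N = 6347/42473 = 0.14943611.
Var(ȳ) = (1 − 0.14943611)·478/6347 = 0.85056389·0.075311171 = 0.064056962.
SE(ȳ) = √(0.064056962) = 0.25309.

0.25309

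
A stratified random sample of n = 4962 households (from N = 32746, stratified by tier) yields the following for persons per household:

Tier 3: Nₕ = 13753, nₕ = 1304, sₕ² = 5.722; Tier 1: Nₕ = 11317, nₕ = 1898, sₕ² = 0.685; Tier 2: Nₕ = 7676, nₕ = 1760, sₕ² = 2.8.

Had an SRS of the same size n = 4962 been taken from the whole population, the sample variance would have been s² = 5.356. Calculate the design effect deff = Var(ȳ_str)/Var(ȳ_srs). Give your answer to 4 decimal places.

0.8777

Var(ȳ_str) = Σ Wₕ²(1−fₕ)sₕ²/nₕ with Wₕ = Nₕ/32746:
  Tier 3: (13753/32746)²·(1−1304/13753)·5.722/1304 = 7.0062504 × 10^-4
  Tier 1: (11317/32746)²·(1−1898/11317)·0.685/1898 = 3.5876822 × 10^-5
  Tier 2: (7676/32746)²·(1−1760/7676)·2.8/1760 = 6.7373945 × 10^-5
  → Var(ȳ_str) = 8.0387581 × 10^-4.
Var(ȳ_srs) = (1 − 4962/32746)·5.356/4962 = 9.158415 × 10^-4.
deff = (8.0387581 × 10^-4) / (9.158415 × 10^-4) = 0.8777.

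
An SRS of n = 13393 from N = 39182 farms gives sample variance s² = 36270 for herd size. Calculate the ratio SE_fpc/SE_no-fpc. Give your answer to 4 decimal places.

f = n/N = 13393/39182 = 0.34181512.
SE_no-fpc = √(s²/n) = 1.64564; SE_fpc = √((1−f)s²/n) = 1.3350846.
Ratio = √(1−f) = 0.81128594.

0.8113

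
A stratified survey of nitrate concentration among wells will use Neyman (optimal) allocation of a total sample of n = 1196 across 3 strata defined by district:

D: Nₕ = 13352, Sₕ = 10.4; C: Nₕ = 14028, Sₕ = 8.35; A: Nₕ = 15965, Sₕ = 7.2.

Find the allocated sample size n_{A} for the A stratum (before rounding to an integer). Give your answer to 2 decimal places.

Neyman allocation: nₕ = n·NₕSₕ / Σⱼ NⱼSⱼ.
Σ NⱼSⱼ = 13352·10.4 + 14028·8.35 + 15965·7.2 = 370942.6.
n_{A} = 1196·15965·7.2 / 370942.6 = 370.62.

370.62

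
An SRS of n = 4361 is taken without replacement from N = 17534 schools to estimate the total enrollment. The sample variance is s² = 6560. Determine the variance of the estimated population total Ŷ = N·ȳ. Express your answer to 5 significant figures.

Var(Ŷ) = N²·Var(ȳ) = N²·(1 − n/N)·s²/n.
f = 4361/17534 = 0.24871678; Var(ȳ) = 0.75128322·6560/4361 = 1.1301119.
Var(Ŷ) = 17534² · 1.1301119 = 3.4744291 × 10^8.

3.4744 × 10^8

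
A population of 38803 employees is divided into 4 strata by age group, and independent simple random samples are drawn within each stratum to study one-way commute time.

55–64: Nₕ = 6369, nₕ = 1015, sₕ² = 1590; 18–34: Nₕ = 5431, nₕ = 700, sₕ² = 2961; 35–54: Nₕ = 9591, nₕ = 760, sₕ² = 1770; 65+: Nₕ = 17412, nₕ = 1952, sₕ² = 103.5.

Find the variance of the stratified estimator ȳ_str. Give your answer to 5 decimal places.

0.24815

Var(ȳ_str) = Σₕ Wₕ²(1 − fₕ)sₕ²/nₕ with Wₕ = Nₕ/N, N = 38803.
55–64: Wₕ = 0.16413679; term = 0.16413679²·(1 − 0.15936568)·1590/1015 = 0.035477262.
18–34: Wₕ = 0.13996340; term = 0.13996340²·(1 − 0.12888971)·2961/700 = 0.07218426.
35–54: Wₕ = 0.24717161; term = 0.24717161²·(1 − 0.07924096)·1770/760 = 0.13100952.
65+: Wₕ = 0.44872819; term = 0.44872819²·(1 − 0.11210659)·103.5/1952 = 0.0094795578.
Sum = 0.2481506.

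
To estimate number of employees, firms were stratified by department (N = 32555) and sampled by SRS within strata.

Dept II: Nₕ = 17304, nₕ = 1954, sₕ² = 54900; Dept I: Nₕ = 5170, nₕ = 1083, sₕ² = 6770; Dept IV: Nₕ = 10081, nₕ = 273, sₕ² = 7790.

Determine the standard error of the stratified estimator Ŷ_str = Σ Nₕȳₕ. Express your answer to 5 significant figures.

Var(Ŷ_str) = Σₕ Nₕ²(1 − fₕ)sₕ²/nₕ.
Dept II: 17304²·(1 − 1954/17304)·54900/1954 = 7.4628149 × 10^9.
Dept I: 5170²·(1 − 1083/5170)·6770/1083 = 1.3208558 × 10^8.
Dept IV: 10081²·(1 − 273/10081)·7790/273 = 2.8213625 × 10^9.
Sum = 1.0416263 × 10^10.
SE = √(1.0416263 × 10^10) = 102060.

102060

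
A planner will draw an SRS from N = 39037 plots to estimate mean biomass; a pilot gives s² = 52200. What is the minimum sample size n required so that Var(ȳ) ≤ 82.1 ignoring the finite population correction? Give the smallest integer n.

Without fpc, n₀ = s²/D = 52200/82.1 = 635.8100.
Rounding up, n = 636.

636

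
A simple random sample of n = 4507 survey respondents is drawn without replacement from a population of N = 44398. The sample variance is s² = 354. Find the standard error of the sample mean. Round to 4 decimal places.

0.2657

Under SRS without replacement, Var(ȳ) = (1 − f)·s²/n with f = n/N = 4507/44398 = 0.10151358.
Var(ȳ) = (1 − 0.10151358)·354/4507 = 0.89848642·0.078544486 = 0.070571154.
SE(ȳ) = √(0.070571154) = 0.2657.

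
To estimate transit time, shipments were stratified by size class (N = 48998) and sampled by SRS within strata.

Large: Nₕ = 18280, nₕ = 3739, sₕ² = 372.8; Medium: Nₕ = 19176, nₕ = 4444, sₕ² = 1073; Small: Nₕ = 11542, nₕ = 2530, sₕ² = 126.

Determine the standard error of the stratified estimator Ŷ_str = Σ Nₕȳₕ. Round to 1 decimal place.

Var(Ŷ_str) = Σₕ Nₕ²(1 − fₕ)sₕ²/nₕ.
Large: 18280²·(1 − 3739/18280)·372.8/3739 = 2.6502748 × 10^7.
Medium: 19176²·(1 − 4444/19176)·1073/4444 = 6.8209584 × 10^7.
Small: 11542²·(1 − 2530/11542)·126/2530 = 5.1802686 × 10^6.
Sum = 9.9892601 × 10^7.
SE = √(9.9892601 × 10^7) = 9994.6.

9994.6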